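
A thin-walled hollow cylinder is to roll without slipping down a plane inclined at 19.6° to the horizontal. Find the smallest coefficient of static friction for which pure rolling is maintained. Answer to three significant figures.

μ_min ≈ 0.178

For this body I = MR², i.e. k = I/(MR²) = 1.
Translational: Mg sinθ − f = Ma. Rotational about the CM: fR = Iα = kMRa, so f = kMa.
These give a = g sinθ/(1+k) and the required friction f = kMg sinθ/(1+k).
With N = Mg cosθ, the no-slip condition f ≤ μN gives μ_min = f/N = k tanθ/(1+k).
μ_min = 1 × tan19.6° / 2 ≈ 0.178.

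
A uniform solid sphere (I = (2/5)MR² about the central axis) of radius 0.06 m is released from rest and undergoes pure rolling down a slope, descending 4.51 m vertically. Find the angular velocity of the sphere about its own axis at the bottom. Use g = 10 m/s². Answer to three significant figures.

ω ≈ 134 rad/s

With I = (2/5)MR², the ratio k = I/(MR²) is 0.4.
Rolling without slipping gives ω = v/R, so the total kinetic energy is ½Mv² + ½Iω² = ½(1+k)Mv² = (7/10)Mv².
Energy conservation Mgh = ½(1+k)Mv² gives v = √(2gh/(1+k)) = √(2 × 10 × 4.51 / 1.4) = 8.027 m/s.
Then ω = v/R = 8.027 / 0.06 ≈ 134 rad/s.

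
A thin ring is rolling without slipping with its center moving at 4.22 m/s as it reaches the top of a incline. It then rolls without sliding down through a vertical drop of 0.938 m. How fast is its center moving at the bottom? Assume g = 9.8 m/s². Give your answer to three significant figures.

With I = MR², the ratio k = I/(MR²) is 1.
Pure rolling means v = ωR; then KE = ½Mv² + ½I(v/R)² = ½(1+k)Mv² = Mv².
Energy conservation: Mv₀² + Mgh = Mv², so v² = v₀² + 2gh/(1+k).
v = √(4.22² + 2×9.8×0.938/2) = √27 ≈ 5.20 m/s.

v ≈ 5.20 m/s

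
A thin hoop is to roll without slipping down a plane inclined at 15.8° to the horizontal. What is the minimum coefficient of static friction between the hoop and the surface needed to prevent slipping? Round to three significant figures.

μ_min ≈ 0.141

For this body I = MR², i.e. k = I/(MR²) = 1.
Translational: Mg sinθ − f = Ma. Rotational about the CM: fR = Iα = kMRa, so f = kMa.
These give a = g sinθ/(1+k) and the required friction f = kMg sinθ/(1+k).
The normal force is N = Mg cosθ, so μ_min = f/N = k tanθ/(1+k).
μ_min = 1 × tan15.8° / 2 ≈ 0.141.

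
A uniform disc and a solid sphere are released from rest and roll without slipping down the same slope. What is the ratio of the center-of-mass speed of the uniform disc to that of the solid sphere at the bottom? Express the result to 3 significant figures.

v_ratio ≈ 0.966

Each satisfies Mgh = ½(1+k)Mv² with k = I/(MR²), so v ∝ 1/√(1+k).
For the uniform disc k = 0.5; for the solid sphere k = 0.4.
v₁/v₂ = √((1+k₂)/(1+k₁)) = √(1.4/1.5) ≈ 0.966.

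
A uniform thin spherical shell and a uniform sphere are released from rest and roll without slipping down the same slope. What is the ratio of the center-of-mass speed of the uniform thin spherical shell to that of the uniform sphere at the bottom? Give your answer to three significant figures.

v_ratio ≈ 0.917

Each satisfies Mgh = ½(1+k)Mv² with k = I/(MR²), so v ∝ 1/√(1+k).
For the uniform thin spherical shell k = 2/3; for the uniform sphere k = 0.4.
v₁/v₂ = √((1+k₂)/(1+k₁)) = √(1.4/1.667) ≈ 0.917.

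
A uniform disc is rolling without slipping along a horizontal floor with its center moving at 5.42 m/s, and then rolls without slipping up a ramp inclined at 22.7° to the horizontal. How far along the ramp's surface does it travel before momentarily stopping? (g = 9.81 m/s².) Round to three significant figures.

d ≈ 5.82 m

For this body I = (1/2)MR², i.e. k = I/(MR²) = 0.5.
Pure rolling means v = ωR; then KE = ½Mv² + ½I(v/R)² = ½(1+k)Mv² = (3/4)Mv².
Setting this equal to Mgh gives the vertical rise h = (1+k)v₀²/(2g) = 1.5×5.42²/(2×9.81) = 2.246 m.
Along the incline, d = h/sinθ = 2.246/sin22.7° ≈ 5.82 m.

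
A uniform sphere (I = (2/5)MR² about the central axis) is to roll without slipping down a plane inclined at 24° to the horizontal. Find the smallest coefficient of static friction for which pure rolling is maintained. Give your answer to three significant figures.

μ_min ≈ 0.127

The moment of inertia is (2/5)MR², giving k ≡ I/(MR²) = 0.4.
Along the incline Mg sinθ − f = Ma, and torque about the center fR = Iα = kMR²(a/R) gives f = kMa.
These give a = g sinθ/(1+k) and the required friction f = kMg sinθ/(1+k).
With N = Mg cosθ, the no-slip condition f ≤ μN gives μ_min = f/N = k tanθ/(1+k).
μ_min = 0.4 × tan24° / 1.4 ≈ 0.127.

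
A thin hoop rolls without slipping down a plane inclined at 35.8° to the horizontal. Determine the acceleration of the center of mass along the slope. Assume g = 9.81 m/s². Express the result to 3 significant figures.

For this body I = MR², i.e. k = I/(MR²) = 1.
Newton's second law down the slope: Mg sinθ − f = Ma. The torque equation fR = Iα (with α = a/R) gives f = kMa.
Eliminating f: Mg sinθ = (1+k)Ma, so a = g sinθ/(1+k) = 9.81 × sin35.8° / 2 ≈ 2.87 m/s².

a ≈ 2.87 m/s²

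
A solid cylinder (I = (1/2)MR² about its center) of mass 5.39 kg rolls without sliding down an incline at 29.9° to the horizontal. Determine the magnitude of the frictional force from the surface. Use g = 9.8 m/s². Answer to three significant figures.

f ≈ 8.78 N

The moment of inertia is (1/2)MR², giving k ≡ I/(MR²) = 0.5.
Along the incline Mg sinθ − f = Ma, and torque about the center fR = Iα = kMR²(a/R) gives f = kMa.
Combining, a = g sinθ/(1+k) and f = kMa = kMg sinθ/(1+k).
f = 0.5 × 5.39 × 9.8 × sin29.9° / 1.5 ≈ 8.78 N.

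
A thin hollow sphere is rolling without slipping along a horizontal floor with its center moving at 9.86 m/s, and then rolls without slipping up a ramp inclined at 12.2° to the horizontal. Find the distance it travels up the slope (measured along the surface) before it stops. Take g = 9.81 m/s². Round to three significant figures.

The moment of inertia is (2/3)MR², giving k ≡ I/(MR²) = 2/3.
Rolling without slipping gives ω = v/R, so the total kinetic energy is ½Mv² + ½Iω² = ½(1+k)Mv² = (5/6)Mv².
Setting this equal to Mgh gives the vertical rise h = (1+k)v₀²/(2g) = 1.667×9.86²/(2×9.81) = 8.259 m.
Along the incline, d = h/sinθ = 8.259/sin12.2° ≈ 39.1 m.

d ≈ 39.1 m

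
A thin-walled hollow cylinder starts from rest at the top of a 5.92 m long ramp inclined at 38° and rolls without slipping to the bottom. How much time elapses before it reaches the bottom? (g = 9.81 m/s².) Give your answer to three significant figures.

The moment of inertia is MR², giving k ≡ I/(MR²) = 1.
Along the incline Mg sinθ − f = Ma, and torque about the center fR = Iα = kMR²(a/R) gives f = kMa.
Hence a = g sinθ/(1+k) = 9.81×sin38°/2 = 3.02 m/s².
Starting from rest, L = ½at², so t = √(2L/a) = √(2×5.92/3.02) ≈ 1.98 s.

t ≈ 1.98 s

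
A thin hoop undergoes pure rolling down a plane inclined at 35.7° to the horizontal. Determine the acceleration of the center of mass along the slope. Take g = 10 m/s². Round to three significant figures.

Here I = MR², so the shape factor k = I/(MR²) = 1.
Along the incline Mg sinθ − f = Ma, and torque about the center fR = Iα = kMR²(a/R) gives f = kMa.
Eliminating f: Mg sinθ = (1+k)Ma, so a = g sinθ/(1+k) = 10 × sin35.7° / 2 ≈ 2.92 m/s².

a ≈ 2.92 m/s²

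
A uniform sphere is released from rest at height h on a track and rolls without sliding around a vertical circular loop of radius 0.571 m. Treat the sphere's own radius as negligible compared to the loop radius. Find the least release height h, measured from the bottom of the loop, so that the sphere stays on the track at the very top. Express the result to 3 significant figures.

h_min ≈ 1.54 m

The moment of inertia is (2/5)MR², giving k ≡ I/(MR²) = 0.4.
At the top, contact is just lost when gravity alone supplies the centripetal force: Mg = Mv_top²/r, i.e. v_top² = gr.
With ω = v/R, the kinetic energy at speed v is ½(1+k)Mv² = (7/10)Mv².
Energy conservation from release (height h) to the top (height 2r): Mgh = Mg(2r) + (7/10)M·gr.
Thus h_min = 2r + (1+k)r/2 = r(2 + 1.4/2) = 0.571 × 2.7 ≈ 1.54 m.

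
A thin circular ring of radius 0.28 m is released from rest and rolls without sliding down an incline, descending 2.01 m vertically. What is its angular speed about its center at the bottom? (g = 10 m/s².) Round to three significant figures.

ω ≈ 16.0 rad/s

The moment of inertia is MR², giving k ≡ I/(MR²) = 1.
Pure rolling means v = ωR; then KE = ½Mv² + ½I(v/R)² = ½(1+k)Mv² = Mv².
Energy conservation Mgh = ½(1+k)Mv² gives v = √(2gh/(1+k)) = √(2 × 10 × 2.01 / 2) = 4.483 m/s.
The angular speed follows from ω = v/R = 4.483/0.28 ≈ 16.0 rad/s.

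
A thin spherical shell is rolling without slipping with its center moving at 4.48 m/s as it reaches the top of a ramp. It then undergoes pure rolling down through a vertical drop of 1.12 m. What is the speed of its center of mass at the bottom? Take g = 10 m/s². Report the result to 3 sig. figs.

For this body I = (2/3)MR², i.e. k = I/(MR²) = 2/3.
Pure rolling means v = ωR; then KE = ½Mv² + ½I(v/R)² = ½(1+k)Mv² = (5/6)Mv².
Conserving energy between top and bottom: (5/6)Mv² = (5/6)Mv₀² + Mgh, hence v² = v₀² + 2gh/(1+k).
v = √(4.48² + 2×10×1.12/1.667) = √33.51 ≈ 5.79 m/s.

v ≈ 5.79 m/s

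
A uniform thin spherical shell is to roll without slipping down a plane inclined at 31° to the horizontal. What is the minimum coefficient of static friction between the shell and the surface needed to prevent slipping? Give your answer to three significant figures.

μ_min ≈ 0.240

For this body I = (2/3)MR², i.e. k = I/(MR²) = 2/3.
Along the incline Mg sinθ − f = Ma, and torque about the center fR = Iα = kMR²(a/R) gives f = kMa.
These give a = g sinθ/(1+k) and the required friction f = kMg sinθ/(1+k).
With N = Mg cosθ, the no-slip condition f ≤ μN gives μ_min = f/N = k tanθ/(1+k).
μ_min = (2/3) × tan31° / 1.667 ≈ 0.240.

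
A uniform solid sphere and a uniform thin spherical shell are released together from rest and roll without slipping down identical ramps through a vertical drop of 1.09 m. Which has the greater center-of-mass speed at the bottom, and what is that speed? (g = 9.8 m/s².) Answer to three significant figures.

For rolling without slipping, Mgh = ½(1+k)Mv² where k = I/(MR²), so v = √(2gh/(1+k)).
Uniform solid sphere: k = 0.4, giving v = √(2×9.8×1.09/1.4) = 3.906 m/s.
Uniform thin spherical shell: k = 2/3, giving v = √(2×9.8×1.09/1.667) = 3.58 m/s.
The smaller k wins: the uniform solid sphere, at ≈ 3.91 m/s.

the uniform solid sphere, at v ≈ 3.91 m/s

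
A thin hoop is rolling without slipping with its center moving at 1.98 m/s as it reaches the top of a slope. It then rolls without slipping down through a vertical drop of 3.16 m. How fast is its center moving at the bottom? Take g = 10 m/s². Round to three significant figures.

For this body I = MR², i.e. k = I/(MR²) = 1.
Rolling without slipping gives ω = v/R, so the total kinetic energy is ½Mv² + ½Iω² = ½(1+k)Mv² = Mv².
Energy conservation: Mv₀² + Mgh = Mv², so v² = v₀² + 2gh/(1+k).
v = √(1.98² + 2×10×3.16/2) = √35.52 ≈ 5.96 m/s.

v ≈ 5.96 m/s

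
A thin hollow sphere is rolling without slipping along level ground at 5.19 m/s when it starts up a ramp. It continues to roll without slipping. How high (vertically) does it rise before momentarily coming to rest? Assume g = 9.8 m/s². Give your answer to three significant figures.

h ≈ 2.29 m

For this body I = (2/3)MR², i.e. k = I/(MR²) = 2/3.
Pure rolling means v = ωR; then KE = ½Mv² + ½I(v/R)² = ½(1+k)Mv² = (5/6)Mv².
At the top the kinetic energy is zero, so (5/6)Mv₀² = Mgh.
Thus h = (1+k)v₀²/(2g) = 1.667 × 5.19² / (2 × 9.8) ≈ 2.29 m.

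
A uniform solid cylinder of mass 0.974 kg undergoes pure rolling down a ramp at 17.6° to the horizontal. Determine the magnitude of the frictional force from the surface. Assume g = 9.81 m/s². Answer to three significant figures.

f ≈ 0.963 N

For this body I = (1/2)MR², i.e. k = I/(MR²) = 0.5.
Translational: Mg sinθ − f = Ma. Rotational about the CM: fR = Iα = kMRa, so f = kMa.
Combining, a = g sinθ/(1+k) and f = kMa = kMg sinθ/(1+k).
f = 0.5 × 0.974 × 9.81 × sin17.6° / 1.5 ≈ 0.963 N.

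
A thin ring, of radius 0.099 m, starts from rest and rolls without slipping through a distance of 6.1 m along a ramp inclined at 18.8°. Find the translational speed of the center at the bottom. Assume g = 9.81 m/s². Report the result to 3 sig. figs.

v ≈ 4.39 m/s

Here I = MR², so the shape factor k = I/(MR²) = 1.
Rolling without slipping gives ω = v/R, so the total kinetic energy is ½Mv² + ½Iω² = ½(1+k)Mv² = Mv².
The vertical drop is h = L sinθ = 6.1 × sin18.8° = 1.966 m.
Energy conservation: Mgh = Mv², so v = √(2gh/(1+k)) = √(2 × 9.81 × 1.966 / 2) ≈ 4.39 m/s.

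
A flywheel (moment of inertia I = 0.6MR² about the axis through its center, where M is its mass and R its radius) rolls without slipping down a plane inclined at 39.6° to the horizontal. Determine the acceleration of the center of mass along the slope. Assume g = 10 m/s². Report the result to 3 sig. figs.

a ≈ 3.98 m/s²

The moment of inertia is 0.6MR², giving k ≡ I/(MR²) = 0.6.
Along the incline Mg sinθ − f = Ma, and torque about the center fR = Iα = kMR²(a/R) gives f = kMa.
Eliminating f: Mg sinθ = (1+k)Ma, so a = g sinθ/(1+k) = 10 × sin39.6° / 1.6 ≈ 3.98 m/s².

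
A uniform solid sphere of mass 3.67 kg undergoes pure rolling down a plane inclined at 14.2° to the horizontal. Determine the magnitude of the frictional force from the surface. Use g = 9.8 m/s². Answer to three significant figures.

Here I = (2/5)MR², so the shape factor k = I/(MR²) = 0.4.
Along the incline Mg sinθ − f = Ma, and torque about the center fR = Iα = kMR²(a/R) gives f = kMa.
Combining, a = g sinθ/(1+k) and f = kMa = kMg sinθ/(1+k).
f = 0.4 × 3.67 × 9.8 × sin14.2° / 1.4 ≈ 2.52 N.

f ≈ 2.52 N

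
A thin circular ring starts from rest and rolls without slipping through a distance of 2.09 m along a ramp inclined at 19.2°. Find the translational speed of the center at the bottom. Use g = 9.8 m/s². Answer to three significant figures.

For this body I = MR², i.e. k = I/(MR²) = 1.
Pure rolling means v = ωR; then KE = ½Mv² + ½I(v/R)² = ½(1+k)Mv² = Mv².
The vertical drop is h = L sinθ = 2.09 × sin19.2° = 0.6873 m.
Energy conservation: Mgh = Mv², so v = √(2gh/(1+k)) = √(2 × 9.8 × 0.6873 / 2) ≈ 2.60 m/s.

v ≈ 2.60 m/s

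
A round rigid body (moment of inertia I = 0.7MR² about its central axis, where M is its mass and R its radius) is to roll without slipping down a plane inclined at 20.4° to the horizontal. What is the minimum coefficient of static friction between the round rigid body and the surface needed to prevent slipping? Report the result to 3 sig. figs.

μ_min ≈ 0.153

With I = 0.7MR², the ratio k = I/(MR²) is 0.7.
Newton's second law down the slope: Mg sinθ − f = Ma. The torque equation fR = Iα (with α = a/R) gives f = kMa.
These give a = g sinθ/(1+k) and the required friction f = kMg sinθ/(1+k).
The normal force is N = Mg cosθ, so μ_min = f/N = k tanθ/(1+k).
μ_min = 0.7 × tan20.4° / 1.7 ≈ 0.153.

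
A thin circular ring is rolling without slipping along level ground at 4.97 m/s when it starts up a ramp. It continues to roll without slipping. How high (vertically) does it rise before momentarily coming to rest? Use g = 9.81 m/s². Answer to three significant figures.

With I = MR², the ratio k = I/(MR²) is 1.
The rolling condition ω = v/R makes the rotational term ½I(v/R)² = ½kMv², so KE_total = ½(1+k)Mv² = Mv².
At the top the kinetic energy is zero, so Mv₀² = Mgh.
Thus h = (1+k)v₀²/(2g) = 2 × 4.97² / (2 × 9.81) ≈ 2.52 m.

h ≈ 2.52 m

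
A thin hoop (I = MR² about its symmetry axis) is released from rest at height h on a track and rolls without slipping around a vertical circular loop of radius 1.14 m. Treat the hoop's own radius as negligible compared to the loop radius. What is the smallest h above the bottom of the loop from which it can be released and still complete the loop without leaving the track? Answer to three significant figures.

h_min ≈ 3.42 m

With I = MR², the ratio k = I/(MR²) is 1.
At the top, contact is just lost when gravity alone supplies the centripetal force: Mg = Mv_top²/r, i.e. v_top² = gr.
With ω = v/R, the kinetic energy at speed v is ½(1+k)Mv² = Mv².
Energy conservation from release (height h) to the top (height 2r): Mgh = Mg(2r) + M·gr.
Thus h_min = 2r + (1+k)r/2 = r(2 + 2/2) = 1.14 × 3 ≈ 3.42 m.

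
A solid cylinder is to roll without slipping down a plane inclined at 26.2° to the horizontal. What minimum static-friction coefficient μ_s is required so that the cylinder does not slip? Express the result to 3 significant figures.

μ_min ≈ 0.164

The moment of inertia is (1/2)MR², giving k ≡ I/(MR²) = 0.5.
Along the incline Mg sinθ − f = Ma, and torque about the center fR = Iα = kMR²(a/R) gives f = kMa.
These give a = g sinθ/(1+k) and the required friction f = kMg sinθ/(1+k).
With N = Mg cosθ, the no-slip condition f ≤ μN gives μ_min = f/N = k tanθ/(1+k).
μ_min = 0.5 × tan26.2° / 1.5 ≈ 0.164.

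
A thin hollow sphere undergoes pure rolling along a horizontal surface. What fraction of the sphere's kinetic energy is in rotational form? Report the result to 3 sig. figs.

The moment of inertia is (2/3)MR², giving k ≡ I/(MR²) = 2/3.
Since ω = v/R, the translational part is ½Mv² and the rotational part is ½I(v/R)² = ½kMv²; the total is ½(1+k)Mv².
The rotational fraction is therefore k/(1+k) = (2/3)/1.667 ≈ 0.400.

fraction ≈ 0.400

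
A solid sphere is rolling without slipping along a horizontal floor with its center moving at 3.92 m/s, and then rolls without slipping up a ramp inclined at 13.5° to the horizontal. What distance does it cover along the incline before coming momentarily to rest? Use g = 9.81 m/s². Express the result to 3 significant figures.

The moment of inertia is (2/5)MR², giving k ≡ I/(MR²) = 0.4.
The rolling condition ω = v/R makes the rotational term ½I(v/R)² = ½kMv², so KE_total = ½(1+k)Mv² = (7/10)Mv².
Setting this equal to Mgh gives the vertical rise h = (1+k)v₀²/(2g) = 1.4×3.92²/(2×9.81) = 1.096 m.
The distance along the slope is d = h/sinθ = 1.096/sin13.5° ≈ 4.70 m.

d ≈ 4.70 m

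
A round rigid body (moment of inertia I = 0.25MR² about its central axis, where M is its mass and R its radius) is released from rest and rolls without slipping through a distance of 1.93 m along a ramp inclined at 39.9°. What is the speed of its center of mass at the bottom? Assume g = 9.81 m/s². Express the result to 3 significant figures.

Here I = 0.25MR², so the shape factor k = I/(MR²) = 0.25.
Pure rolling means v = ωR; then KE = ½Mv² + ½I(v/R)² = ½(1+k)Mv² = (5/8)Mv².
The vertical drop is h = L sinθ = 1.93 × sin39.9° = 1.238 m.
Energy conservation: Mgh = (5/8)Mv², so v = √(2gh/(1+k)) = √(2 × 9.81 × 1.238 / 1.25) ≈ 4.41 m/s.

v ≈ 4.41 m/s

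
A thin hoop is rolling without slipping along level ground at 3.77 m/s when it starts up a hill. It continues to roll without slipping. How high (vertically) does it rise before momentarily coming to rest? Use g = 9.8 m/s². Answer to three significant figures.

The moment of inertia is MR², giving k ≡ I/(MR²) = 1.
Pure rolling means v = ωR; then KE = ½Mv² + ½I(v/R)² = ½(1+k)Mv² = Mv².
All of this converts to potential energy at the highest point: Mv₀² = Mgh.
Thus h = (1+k)v₀²/(2g) = 2 × 3.77² / (2 × 9.8) ≈ 1.45 m.

h ≈ 1.45 m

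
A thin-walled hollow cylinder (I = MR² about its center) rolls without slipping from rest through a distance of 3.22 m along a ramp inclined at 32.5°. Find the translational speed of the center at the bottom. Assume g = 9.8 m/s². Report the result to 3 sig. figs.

v ≈ 4.12 m/s

The moment of inertia is MR², giving k ≡ I/(MR²) = 1.
Since it rolls without slipping, ω = v/R and KE = ½Mv² + ½Iω² = ½(1+k)Mv² = Mv².
The vertical drop is h = L sinθ = 3.22 × sin32.5° = 1.73 m.
Setting Mgh = Mv² gives v = √(2gh/(1+k)) = √(2·9.8·1.73/2) ≈ 4.12 m/s.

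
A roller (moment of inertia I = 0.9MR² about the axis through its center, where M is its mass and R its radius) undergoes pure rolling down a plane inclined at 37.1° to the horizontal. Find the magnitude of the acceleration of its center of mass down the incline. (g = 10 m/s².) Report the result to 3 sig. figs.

Here I = 0.9MR², so the shape factor k = I/(MR²) = 0.9.
Newton's second law down the slope: Mg sinθ − f = Ma. The torque equation fR = Iα (with α = a/R) gives f = kMa.
Eliminating f: Mg sinθ = (1+k)Ma, so a = g sinθ/(1+k) = 10 × sin37.1° / 1.9 ≈ 3.17 m/s².

a ≈ 3.17 m/s²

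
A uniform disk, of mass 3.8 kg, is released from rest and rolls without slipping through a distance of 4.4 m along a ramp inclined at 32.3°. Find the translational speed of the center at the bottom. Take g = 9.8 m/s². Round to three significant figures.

The moment of inertia is (1/2)MR², giving k ≡ I/(MR²) = 0.5.
The rolling condition ω = v/R makes the rotational term ½I(v/R)² = ½kMv², so KE_total = ½(1+k)Mv² = (3/4)Mv².
The vertical drop is h = L sinθ = 4.4 × sin32.3° = 2.351 m.
Setting Mgh = (3/4)Mv² gives v = √(2gh/(1+k)) = √(2·9.8·2.351/1.5) ≈ 5.54 m/s.

v ≈ 5.54 m/s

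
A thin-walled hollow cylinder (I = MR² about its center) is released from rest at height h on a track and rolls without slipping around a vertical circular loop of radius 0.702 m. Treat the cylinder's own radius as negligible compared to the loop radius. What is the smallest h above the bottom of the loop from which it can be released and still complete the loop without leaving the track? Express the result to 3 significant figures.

h_min ≈ 2.11 m

With I = MR², the ratio k = I/(MR²) is 1.
At the top, contact is just lost when gravity alone supplies the centripetal force: Mg = Mv_top²/r, i.e. v_top² = gr.
With ω = v/R, the kinetic energy at speed v is ½(1+k)Mv² = Mv².
Energy conservation from release (height h) to the top (height 2r): Mgh = Mg(2r) + M·gr.
Thus h_min = 2r + (1+k)r/2 = r(2 + 2/2) = 0.702 × 3 ≈ 2.11 m.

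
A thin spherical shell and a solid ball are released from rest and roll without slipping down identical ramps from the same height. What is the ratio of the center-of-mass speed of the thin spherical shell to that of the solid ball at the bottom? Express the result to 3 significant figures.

v_ratio ≈ 0.917

Each satisfies Mgh = ½(1+k)Mv² with k = I/(MR²), so v ∝ 1/√(1+k).
For the thin spherical shell k = 2/3; for the solid ball k = 0.4.
v₁/v₂ = √((1+k₂)/(1+k₁)) = √(1.4/1.667) ≈ 0.917.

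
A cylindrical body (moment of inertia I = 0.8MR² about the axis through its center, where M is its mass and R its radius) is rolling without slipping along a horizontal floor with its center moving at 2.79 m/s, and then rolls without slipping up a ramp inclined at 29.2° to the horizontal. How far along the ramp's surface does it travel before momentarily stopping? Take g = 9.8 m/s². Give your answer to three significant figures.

Here I = 0.8MR², so the shape factor k = I/(MR²) = 0.8.
Rolling without slipping gives ω = v/R, so the total kinetic energy is ½Mv² + ½Iω² = ½(1+k)Mv² = (9/10)Mv².
Setting this equal to Mgh gives the vertical rise h = (1+k)v₀²/(2g) = 1.8×2.79²/(2×9.8) = 0.7149 m.
Along the incline, d = h/sinθ = 0.7149/sin29.2° ≈ 1.47 m.

d ≈ 1.47 m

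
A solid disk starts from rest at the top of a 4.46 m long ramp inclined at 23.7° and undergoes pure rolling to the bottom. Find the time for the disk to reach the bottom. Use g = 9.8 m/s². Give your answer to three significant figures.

For this body I = (1/2)MR², i.e. k = I/(MR²) = 0.5.
Translational: Mg sinθ − f = Ma. Rotational about the CM: fR = Iα = kMRa, so f = kMa.
Hence a = g sinθ/(1+k) = 9.8×sin23.7°/1.5 = 2.626 m/s².
With constant a from rest, t = √(2L/a) = √(2·4.46/2.626) ≈ 1.84 s.

t ≈ 1.84 s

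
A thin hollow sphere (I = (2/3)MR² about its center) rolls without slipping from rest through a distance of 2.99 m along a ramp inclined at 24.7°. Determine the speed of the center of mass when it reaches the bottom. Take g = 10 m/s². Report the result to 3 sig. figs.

The moment of inertia is (2/3)MR², giving k ≡ I/(MR²) = 2/3.
The rolling condition ω = v/R makes the rotational term ½I(v/R)² = ½kMv², so KE_total = ½(1+k)Mv² = (5/6)Mv².
The vertical drop is h = L sinθ = 2.99 × sin24.7° = 1.249 m.
Energy conservation: Mgh = (5/6)Mv², so v = √(2gh/(1+k)) = √(2 × 10 × 1.249 / 1.667) ≈ 3.87 m/s.

v ≈ 3.87 m/s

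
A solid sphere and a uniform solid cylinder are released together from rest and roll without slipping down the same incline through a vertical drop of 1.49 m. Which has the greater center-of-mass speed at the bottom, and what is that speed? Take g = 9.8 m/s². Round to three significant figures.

For rolling without slipping, Mgh = ½(1+k)Mv² where k = I/(MR²), so v = √(2gh/(1+k)).
Solid sphere: k = 0.4, giving v = √(2×9.8×1.49/1.4) = 4.567 m/s.
Uniform solid cylinder: k = 0.5, giving v = √(2×9.8×1.49/1.5) = 4.412 m/s.
The smaller k wins: the solid sphere, at ≈ 4.57 m/s.

the solid sphere, at v ≈ 4.57 m/s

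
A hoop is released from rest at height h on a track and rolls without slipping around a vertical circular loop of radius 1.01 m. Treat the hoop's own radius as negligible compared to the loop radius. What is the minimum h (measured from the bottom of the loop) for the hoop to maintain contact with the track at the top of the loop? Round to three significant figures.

h_min ≈ 3.03 m

For this body I = MR², i.e. k = I/(MR²) = 1.
At the top of the loop, the minimum-contact condition is Mg = Mv_top²/r, so v_top² = gr.
With ω = v/R, the kinetic energy at speed v is ½(1+k)Mv² = Mv².
Energy conservation from release (height h) to the top (height 2r): Mgh = Mg(2r) + M·gr.
Thus h_min = 2r + (1+k)r/2 = r(2 + 2/2) = 1.01 × 3 ≈ 3.03 m.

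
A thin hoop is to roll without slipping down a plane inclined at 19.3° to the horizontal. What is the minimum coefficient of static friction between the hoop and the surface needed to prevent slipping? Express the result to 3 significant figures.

With I = MR², the ratio k = I/(MR²) is 1.
Along the incline Mg sinθ − f = Ma, and torque about the center fR = Iα = kMR²(a/R) gives f = kMa.
These give a = g sinθ/(1+k) and the required friction f = kMg sinθ/(1+k).
With N = Mg cosθ, the no-slip condition f ≤ μN gives μ_min = f/N = k tanθ/(1+k).
μ_min = 1 × tan19.3° / 2 ≈ 0.175.

μ_min ≈ 0.175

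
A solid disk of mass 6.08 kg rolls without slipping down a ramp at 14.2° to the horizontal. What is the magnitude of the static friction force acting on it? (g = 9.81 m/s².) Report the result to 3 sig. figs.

f ≈ 4.88 N

Here I = (1/2)MR², so the shape factor k = I/(MR²) = 0.5.
Translational: Mg sinθ − f = Ma. Rotational about the CM: fR = Iα = kMRa, so f = kMa.
Combining, a = g sinθ/(1+k) and f = kMa = kMg sinθ/(1+k).
f = 0.5 × 6.08 × 9.81 × sin14.2° / 1.5 ≈ 4.88 N.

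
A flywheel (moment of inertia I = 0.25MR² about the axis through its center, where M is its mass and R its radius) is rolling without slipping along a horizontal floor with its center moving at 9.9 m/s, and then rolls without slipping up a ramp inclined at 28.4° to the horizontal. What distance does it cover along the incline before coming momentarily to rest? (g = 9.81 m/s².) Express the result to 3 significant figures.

Here I = 0.25MR², so the shape factor k = I/(MR²) = 0.25.
Pure rolling means v = ωR; then KE = ½Mv² + ½I(v/R)² = ½(1+k)Mv² = (5/8)Mv².
Setting this equal to Mgh gives the vertical rise h = (1+k)v₀²/(2g) = 1.25×9.9²/(2×9.81) = 6.244 m.
Along the incline, d = h/sinθ = 6.244/sin28.4° ≈ 13.1 m.

d ≈ 13.1 m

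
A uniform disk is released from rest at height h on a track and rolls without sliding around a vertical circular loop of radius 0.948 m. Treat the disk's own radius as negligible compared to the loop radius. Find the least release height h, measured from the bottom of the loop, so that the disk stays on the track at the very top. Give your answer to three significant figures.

For this body I = (1/2)MR², i.e. k = I/(MR²) = 0.5.
At the top of the loop, the minimum-contact condition is Mg = Mv_top²/r, so v_top² = gr.
With ω = v/R, the kinetic energy at speed v is ½(1+k)Mv² = (3/4)Mv².
Energy conservation from release (height h) to the top (height 2r): Mgh = Mg(2r) + (3/4)M·gr.
Thus h_min = 2r + (1+k)r/2 = r(2 + 1.5/2) = 0.948 × 2.75 ≈ 2.61 m.

h_min ≈ 2.61 m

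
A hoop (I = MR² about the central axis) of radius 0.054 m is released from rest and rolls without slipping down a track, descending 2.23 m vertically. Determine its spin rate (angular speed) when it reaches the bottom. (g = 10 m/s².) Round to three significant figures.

With I = MR², the ratio k = I/(MR²) is 1.
The rolling condition ω = v/R makes the rotational term ½I(v/R)² = ½kMv², so KE_total = ½(1+k)Mv² = Mv².
Energy conservation Mgh = ½(1+k)Mv² gives v = √(2gh/(1+k)) = √(2 × 10 × 2.23 / 2) = 4.722 m/s.
The angular speed follows from ω = v/R = 4.722/0.054 ≈ 87.4 rad/s.

ω ≈ 87.4 rad/s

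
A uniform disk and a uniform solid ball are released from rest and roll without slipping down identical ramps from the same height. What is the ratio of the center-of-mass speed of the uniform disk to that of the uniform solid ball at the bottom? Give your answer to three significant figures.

Each satisfies Mgh = ½(1+k)Mv² with k = I/(MR²), so v ∝ 1/√(1+k).
For the uniform disk k = 0.5; for the uniform solid ball k = 0.4.
v₁/v₂ = √((1+k₂)/(1+k₁)) = √(1.4/1.5) ≈ 0.966.

v_ratio ≈ 0.966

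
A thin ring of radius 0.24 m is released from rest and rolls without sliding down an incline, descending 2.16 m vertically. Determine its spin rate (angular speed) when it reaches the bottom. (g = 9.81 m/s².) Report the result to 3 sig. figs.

Here I = MR², so the shape factor k = I/(MR²) = 1.
Since it rolls without slipping, ω = v/R and KE = ½Mv² + ½Iω² = ½(1+k)Mv² = Mv².
Energy conservation Mgh = ½(1+k)Mv² gives v = √(2gh/(1+k)) = √(2 × 9.81 × 2.16 / 2) = 4.603 m/s.
The angular speed follows from ω = v/R = 4.603/0.24 ≈ 19.2 rad/s.

ω ≈ 19.2 rad/s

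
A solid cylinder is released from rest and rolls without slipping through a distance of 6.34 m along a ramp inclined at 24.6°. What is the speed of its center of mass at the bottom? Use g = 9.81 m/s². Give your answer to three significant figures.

v ≈ 5.88 m/s

The moment of inertia is (1/2)MR², giving k ≡ I/(MR²) = 0.5.
Since it rolls without slipping, ω = v/R and KE = ½Mv² + ½Iω² = ½(1+k)Mv² = (3/4)Mv².
The vertical drop is h = L sinθ = 6.34 × sin24.6° = 2.639 m.
Energy conservation: Mgh = (3/4)Mv², so v = √(2gh/(1+k)) = √(2 × 9.81 × 2.639 / 1.5) ≈ 5.88 m/s.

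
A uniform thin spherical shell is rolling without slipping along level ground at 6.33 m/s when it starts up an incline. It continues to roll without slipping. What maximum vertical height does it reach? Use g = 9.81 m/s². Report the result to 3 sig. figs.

For this body I = (2/3)MR², i.e. k = I/(MR²) = 2/3.
The rolling condition ω = v/R makes the rotational term ½I(v/R)² = ½kMv², so KE_total = ½(1+k)Mv² = (5/6)Mv².
All of this converts to potential energy at the highest point: (5/6)Mv₀² = Mgh.
Thus h = (1+k)v₀²/(2g) = 1.667 × 6.33² / (2 × 9.81) ≈ 3.40 m.

h ≈ 3.40 m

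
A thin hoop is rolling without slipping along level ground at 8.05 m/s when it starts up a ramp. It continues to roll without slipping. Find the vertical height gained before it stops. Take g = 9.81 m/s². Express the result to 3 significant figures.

Here I = MR², so the shape factor k = I/(MR²) = 1.
The rolling condition ω = v/R makes the rotational term ½I(v/R)² = ½kMv², so KE_total = ½(1+k)Mv² = Mv².
All of this converts to potential energy at the highest point: Mv₀² = Mgh.
Thus h = (1+k)v₀²/(2g) = 2 × 8.05² / (2 × 9.81) ≈ 6.61 m.

h ≈ 6.61 m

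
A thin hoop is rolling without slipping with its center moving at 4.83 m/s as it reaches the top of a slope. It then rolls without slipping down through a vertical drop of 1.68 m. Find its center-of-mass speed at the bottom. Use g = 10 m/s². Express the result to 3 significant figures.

v ≈ 6.33 m/s

The moment of inertia is MR², giving k ≡ I/(MR²) = 1.
Since it rolls without slipping, ω = v/R and KE = ½Mv² + ½Iω² = ½(1+k)Mv² = Mv².
Conserving energy between top and bottom: Mv² = Mv₀² + Mgh, hence v² = v₀² + 2gh/(1+k).
v = √(4.83² + 2×10×1.68/2) = √40.13 ≈ 6.33 m/s.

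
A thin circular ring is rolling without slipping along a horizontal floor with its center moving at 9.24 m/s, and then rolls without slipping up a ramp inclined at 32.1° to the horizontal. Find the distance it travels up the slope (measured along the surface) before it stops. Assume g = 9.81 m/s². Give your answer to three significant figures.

d ≈ 16.4 m

With I = MR², the ratio k = I/(MR²) is 1.
The rolling condition ω = v/R makes the rotational term ½I(v/R)² = ½kMv², so KE_total = ½(1+k)Mv² = Mv².
Setting this equal to Mgh gives the vertical rise h = (1+k)v₀²/(2g) = 2×9.24²/(2×9.81) = 8.703 m.
Along the incline, d = h/sinθ = 8.703/sin32.1° ≈ 16.4 m.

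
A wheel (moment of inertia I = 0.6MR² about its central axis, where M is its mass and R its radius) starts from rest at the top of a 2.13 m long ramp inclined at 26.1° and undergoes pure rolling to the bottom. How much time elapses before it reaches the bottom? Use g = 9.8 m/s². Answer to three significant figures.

With I = 0.6MR², the ratio k = I/(MR²) is 0.6.
Translational: Mg sinθ − f = Ma. Rotational about the CM: fR = Iα = kMRa, so f = kMa.
Hence a = g sinθ/(1+k) = 9.8×sin26.1°/1.6 = 2.695 m/s².
Starting from rest, L = ½at², so t = √(2L/a) = √(2×2.13/2.695) ≈ 1.26 s.

t ≈ 1.26 s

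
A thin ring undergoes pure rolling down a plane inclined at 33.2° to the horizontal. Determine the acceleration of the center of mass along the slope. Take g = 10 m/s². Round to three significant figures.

Here I = MR², so the shape factor k = I/(MR²) = 1.
Along the incline Mg sinθ − f = Ma, and torque about the center fR = Iα = kMR²(a/R) gives f = kMa.
Eliminating f: Mg sinθ = (1+k)Ma, so a = g sinθ/(1+k) = 10 × sin33.2° / 2 ≈ 2.74 m/s².

a ≈ 2.74 m/s²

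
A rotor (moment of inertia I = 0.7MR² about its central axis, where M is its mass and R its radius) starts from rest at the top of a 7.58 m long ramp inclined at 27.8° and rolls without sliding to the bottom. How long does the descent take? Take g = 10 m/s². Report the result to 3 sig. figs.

t ≈ 2.35 s

For this body I = 0.7MR², i.e. k = I/(MR²) = 0.7.
Newton's second law down the slope: Mg sinθ − f = Ma. The torque equation fR = Iα (with α = a/R) gives f = kMa.
Hence a = g sinθ/(1+k) = 10×sin27.8°/1.7 = 2.743 m/s².
With constant a from rest, t = √(2L/a) = √(2·7.58/2.743) ≈ 2.35 s.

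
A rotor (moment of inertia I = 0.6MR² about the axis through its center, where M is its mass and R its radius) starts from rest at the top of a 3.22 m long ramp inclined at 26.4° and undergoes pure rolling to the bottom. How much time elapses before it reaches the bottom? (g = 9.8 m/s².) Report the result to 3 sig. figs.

For this body I = 0.6MR², i.e. k = I/(MR²) = 0.6.
Along the incline Mg sinθ − f = Ma, and torque about the center fR = Iα = kMR²(a/R) gives f = kMa.
Hence a = g sinθ/(1+k) = 9.8×sin26.4°/1.6 = 2.723 m/s².
With constant a from rest, t = √(2L/a) = √(2·3.22/2.723) ≈ 1.54 s.

t ≈ 1.54 s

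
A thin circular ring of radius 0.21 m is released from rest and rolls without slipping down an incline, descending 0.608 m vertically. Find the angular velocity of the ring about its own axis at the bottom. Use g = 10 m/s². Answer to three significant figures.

For this body I = MR², i.e. k = I/(MR²) = 1.
Pure rolling means v = ωR; then KE = ½Mv² + ½I(v/R)² = ½(1+k)Mv² = Mv².
Energy conservation Mgh = ½(1+k)Mv² gives v = √(2gh/(1+k)) = √(2 × 10 × 0.608 / 2) = 2.466 m/s.
Then ω = v/R = 2.466 / 0.21 ≈ 11.7 rad/s.

ω ≈ 11.7 rad/s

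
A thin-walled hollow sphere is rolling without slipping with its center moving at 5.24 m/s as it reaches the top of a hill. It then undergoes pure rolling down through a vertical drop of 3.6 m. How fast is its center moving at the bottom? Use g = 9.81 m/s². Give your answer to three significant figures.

For this body I = (2/3)MR², i.e. k = I/(MR²) = 2/3.
Rolling without slipping gives ω = v/R, so the total kinetic energy is ½Mv² + ½Iω² = ½(1+k)Mv² = (5/6)Mv².
Conserving energy between top and bottom: (5/6)Mv² = (5/6)Mv₀² + Mgh, hence v² = v₀² + 2gh/(1+k).
v = √(5.24² + 2×9.81×3.6/1.667) = √69.84 ≈ 8.36 m/s.

v ≈ 8.36 m/s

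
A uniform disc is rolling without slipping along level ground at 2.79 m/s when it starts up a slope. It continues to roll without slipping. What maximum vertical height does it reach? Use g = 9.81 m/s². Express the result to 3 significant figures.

h ≈ 0.595 m

With I = (1/2)MR², the ratio k = I/(MR²) is 0.5.
Rolling without slipping gives ω = v/R, so the total kinetic energy is ½Mv² + ½Iω² = ½(1+k)Mv² = (3/4)Mv².
All of this converts to potential energy at the highest point: (3/4)Mv₀² = Mgh.
Thus h = (1+k)v₀²/(2g) = 1.5 × 2.79² / (2 × 9.81) ≈ 0.595 m.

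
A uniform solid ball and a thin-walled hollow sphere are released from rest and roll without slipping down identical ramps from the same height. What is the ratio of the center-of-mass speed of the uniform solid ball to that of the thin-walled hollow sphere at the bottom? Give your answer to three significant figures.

Each satisfies Mgh = ½(1+k)Mv² with k = I/(MR²), so v ∝ 1/√(1+k).
For the uniform solid ball k = 0.4; for the thin-walled hollow sphere k = 2/3.
v₁/v₂ = √((1+k₂)/(1+k₁)) = √(1.667/1.4) ≈ 1.09.

v_ratio ≈ 1.09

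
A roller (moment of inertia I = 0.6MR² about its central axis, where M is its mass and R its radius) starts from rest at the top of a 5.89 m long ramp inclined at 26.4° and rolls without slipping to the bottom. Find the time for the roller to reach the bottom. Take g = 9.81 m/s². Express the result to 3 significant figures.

Here I = 0.6MR², so the shape factor k = I/(MR²) = 0.6.
Translational: Mg sinθ − f = Ma. Rotational about the CM: fR = Iα = kMRa, so f = kMa.
Hence a = g sinθ/(1+k) = 9.81×sin26.4°/1.6 = 2.726 m/s².
Starting from rest, L = ½at², so t = √(2L/a) = √(2×5.89/2.726) ≈ 2.08 s.

t ≈ 2.08 s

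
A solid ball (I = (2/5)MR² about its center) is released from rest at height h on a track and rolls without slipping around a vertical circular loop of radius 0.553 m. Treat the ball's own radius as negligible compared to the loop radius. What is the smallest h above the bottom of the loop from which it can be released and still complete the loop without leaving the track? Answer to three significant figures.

For this body I = (2/5)MR², i.e. k = I/(MR²) = 0.4.
At the top, contact is just lost when gravity alone supplies the centripetal force: Mg = Mv_top²/r, i.e. v_top² = gr.
With ω = v/R, the kinetic energy at speed v is ½(1+k)Mv² = (7/10)Mv².
Energy conservation from release (height h) to the top (height 2r): Mgh = Mg(2r) + (7/10)M·gr.
Thus h_min = 2r + (1+k)r/2 = r(2 + 1.4/2) = 0.553 × 2.7 ≈ 1.49 m.

h_min ≈ 1.49 m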